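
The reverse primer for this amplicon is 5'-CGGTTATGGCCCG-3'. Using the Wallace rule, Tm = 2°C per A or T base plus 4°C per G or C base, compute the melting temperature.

Base counts: T=3, A=1, G=5, C=4
So N_AT = 4 and N_GC = 9.
Tm = 4·9 + 2·4 = 36 + 8 = 44°C

44°C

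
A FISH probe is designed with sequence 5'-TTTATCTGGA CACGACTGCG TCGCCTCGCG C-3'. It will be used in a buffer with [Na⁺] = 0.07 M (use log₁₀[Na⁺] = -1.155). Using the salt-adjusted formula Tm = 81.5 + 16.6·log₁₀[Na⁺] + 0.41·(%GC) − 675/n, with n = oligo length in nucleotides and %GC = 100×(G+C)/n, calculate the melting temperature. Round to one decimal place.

65.7°C

Length n = 31. Scanning the sequence gives C=11, A=4, T=8, G=8.
G+C = 19, so %GC = 19/31 × 100 = 61.29%
Salt term: 16.6 × (-1.155) = -19.173
GC term: 0.41 × 61.29 = 25.129; length term: −675/31 = −21.774
Tm = 81.5 + (-19.173) + 25.129 − 21.774 = 65.682 → 65.7°C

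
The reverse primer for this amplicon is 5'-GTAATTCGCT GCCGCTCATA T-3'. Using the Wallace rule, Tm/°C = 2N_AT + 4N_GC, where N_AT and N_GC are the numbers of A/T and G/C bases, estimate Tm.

Scanning the sequence gives A=4, C=6, T=7, G=4.
AT pairs contribute 11, GC pairs contribute 10.
Tm = 2×11 + 4×10 = 62°C

62°C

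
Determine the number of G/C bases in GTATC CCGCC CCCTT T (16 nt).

10

G=2, A=1, T=5, C=8
Total G or C: 2 + 8 = 10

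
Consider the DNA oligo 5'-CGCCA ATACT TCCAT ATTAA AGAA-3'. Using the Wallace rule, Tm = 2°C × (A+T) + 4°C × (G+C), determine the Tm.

64°C

Scanning the sequence gives A=10, G=2, C=6, T=6.
A+T = 16, G+C = 8
Tm = 2×16 + 4×8 = 64°C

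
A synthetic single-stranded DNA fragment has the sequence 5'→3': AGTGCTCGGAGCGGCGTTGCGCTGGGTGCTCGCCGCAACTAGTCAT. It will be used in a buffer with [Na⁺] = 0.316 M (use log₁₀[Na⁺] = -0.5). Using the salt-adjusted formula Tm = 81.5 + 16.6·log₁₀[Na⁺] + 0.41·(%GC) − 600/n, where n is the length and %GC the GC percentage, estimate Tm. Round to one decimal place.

86.9°C

Length n = 46. Counting bases: A=6, C=13, G=17, T=10
G+C = 30, so %GC = 30/46 × 100 = 65.217%
Salt term: 16.6 × (-0.5) = -8.3
GC term: 0.41 × 65.217 = 26.739; length term: −600/46 = −13.043
Tm = 81.5 + (-8.3) + 26.739 − 13.043 = 86.896 → 86.9°C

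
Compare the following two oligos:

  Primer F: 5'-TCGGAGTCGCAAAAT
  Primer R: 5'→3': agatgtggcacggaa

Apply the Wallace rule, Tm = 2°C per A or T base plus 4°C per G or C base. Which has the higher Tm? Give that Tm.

Primer R, 46°C

Primer F: A+T=8, G+C=7 → Tm = 2(8)+4(7) = 44°C
Primer R: A+T=7, G+C=8 → Tm = 2(7)+4(8) = 46°C
44°C vs 46°C → primer R is higher.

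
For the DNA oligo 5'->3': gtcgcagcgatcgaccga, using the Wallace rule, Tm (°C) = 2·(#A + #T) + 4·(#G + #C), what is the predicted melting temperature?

60°C

Scanning the sequence gives G=6, C=6, A=4, T=2.
AT pairs contribute 6, GC pairs contribute 12.
Tm = 2×6 + 4×12 = 60°C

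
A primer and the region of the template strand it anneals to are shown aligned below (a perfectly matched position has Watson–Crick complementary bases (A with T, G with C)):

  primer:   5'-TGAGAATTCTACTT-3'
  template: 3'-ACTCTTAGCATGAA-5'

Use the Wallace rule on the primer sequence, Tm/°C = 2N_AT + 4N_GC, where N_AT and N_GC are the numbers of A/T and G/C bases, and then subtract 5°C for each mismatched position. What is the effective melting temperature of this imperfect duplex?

Primer base counts: A=4, T=6, G=2, C=2 → A+T=10, G+C=4
Perfect-match Tm = 2(10) + 4(4) = 20 + 16 = 36°C
Mismatches (positions where the bases are not complementary): 2 (at positions 8, 9)
Effective Tm = 36 − 2×5 = 36 − 10 = 26°C

26°C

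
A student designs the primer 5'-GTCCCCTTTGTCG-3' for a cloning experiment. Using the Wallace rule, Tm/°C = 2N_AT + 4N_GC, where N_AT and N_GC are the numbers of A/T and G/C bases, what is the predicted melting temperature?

G=3, T=5, A=0, C=5
AT pairs contribute 5, GC pairs contribute 8.
Tm = 2×5 + 4×8 = 42°C

42°C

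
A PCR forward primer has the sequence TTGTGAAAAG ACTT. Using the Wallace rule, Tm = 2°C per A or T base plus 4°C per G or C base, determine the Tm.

36°C

G=3, C=1, T=5, A=5
A+T = 10, G+C = 4
Tm = 2(10) + 4(4) = 20 + 16 = 36°C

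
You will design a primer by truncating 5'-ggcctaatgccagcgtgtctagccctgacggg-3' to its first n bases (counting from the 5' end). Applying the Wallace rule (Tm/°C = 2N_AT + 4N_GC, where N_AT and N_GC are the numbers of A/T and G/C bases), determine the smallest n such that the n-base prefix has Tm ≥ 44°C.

First 13 bases: GGCCTAATGCCAG → Tm = 42°C (< 44°C)
First 14 bases: GGCCTAATGCCAGC → Tm = 46°C (≥ 44°C)
Each additional base adds 2°C (A/T) or 4°C (G/C), so Tm is non-decreasing in n; n = 14 is the first length to reach 44°C.

n = 14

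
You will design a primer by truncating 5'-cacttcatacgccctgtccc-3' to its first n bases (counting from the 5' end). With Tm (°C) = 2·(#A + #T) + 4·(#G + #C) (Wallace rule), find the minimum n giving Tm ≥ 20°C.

n = 7

First 6 bases: CACTTC → Tm = 18°C (< 20°C)
First 7 bases: CACTTCA → Tm = 20°C (≥ 20°C)
Since every base adds ≥2°C, Tm only increases with n, so the threshold is first crossed at n = 7.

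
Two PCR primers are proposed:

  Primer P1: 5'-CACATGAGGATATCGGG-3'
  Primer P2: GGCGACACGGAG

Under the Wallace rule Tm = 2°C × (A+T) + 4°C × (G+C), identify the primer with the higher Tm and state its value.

Primer P1, 52°C

Primer P1: A+T=8, G+C=9 → Tm = 2(8)+4(9) = 52°C
Primer P2: A+T=3, G+C=9 → Tm = 2(3)+4(9) = 42°C
52°C vs 42°C → primer P1 is higher.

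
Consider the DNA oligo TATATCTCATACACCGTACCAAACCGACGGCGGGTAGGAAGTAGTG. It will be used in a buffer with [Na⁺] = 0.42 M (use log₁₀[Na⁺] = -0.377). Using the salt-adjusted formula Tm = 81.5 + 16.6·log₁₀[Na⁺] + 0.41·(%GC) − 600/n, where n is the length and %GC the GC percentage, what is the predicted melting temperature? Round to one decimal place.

Length n = 46. Base counts: C=11, T=9, G=12, A=14
G+C = 23, so %GC = 23/46 × 100 = 50%
Salt term: 16.6 × (-0.377) = -6.258
GC term: 0.41 × 50 = 20.5; length term: −600/46 = −13.043
Tm = 81.5 + (-6.258) + 20.5 − 13.043 = 82.699 → 82.7°C

82.7°C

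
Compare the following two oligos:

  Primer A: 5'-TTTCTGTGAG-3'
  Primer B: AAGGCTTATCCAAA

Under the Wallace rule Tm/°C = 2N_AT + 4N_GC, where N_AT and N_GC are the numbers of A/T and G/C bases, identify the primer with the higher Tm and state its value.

Primer B, 38°C

Primer A: A+T=6, G+C=4 → Tm = 2(6)+4(4) = 28°C
Primer B: A+T=9, G+C=5 → Tm = 2(9)+4(5) = 38°C
28°C vs 38°C → primer B is higher.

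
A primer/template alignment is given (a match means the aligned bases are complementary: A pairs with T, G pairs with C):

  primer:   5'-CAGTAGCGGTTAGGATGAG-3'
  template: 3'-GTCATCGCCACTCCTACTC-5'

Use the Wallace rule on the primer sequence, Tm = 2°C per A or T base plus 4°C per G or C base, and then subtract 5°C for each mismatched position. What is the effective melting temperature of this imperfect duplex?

53°C

Primer base counts: A=5, T=4, G=8, C=2 → A+T=9, G+C=10
Perfect-match Tm = 2(9) + 4(10) = 18 + 40 = 58°C
Mismatches (positions where the bases are not complementary): 1 (at position 11)
Effective Tm = 58 − 1×5 = 58 − 5 = 53°C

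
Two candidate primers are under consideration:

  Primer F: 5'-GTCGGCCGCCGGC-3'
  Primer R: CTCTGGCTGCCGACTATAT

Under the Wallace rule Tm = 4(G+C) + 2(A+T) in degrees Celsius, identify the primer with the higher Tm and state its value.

Primer R, 58°C

Primer F: A+T=1, G+C=12 → Tm = 2(1)+4(12) = 50°C
Primer R: A+T=9, G+C=10 → Tm = 2(9)+4(10) = 58°C
50°C vs 58°C → primer R is higher.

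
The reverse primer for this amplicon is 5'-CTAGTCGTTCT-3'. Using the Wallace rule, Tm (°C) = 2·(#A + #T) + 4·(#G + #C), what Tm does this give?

Counting bases: A=1, G=2, C=3, T=5
AT pairs contribute 6, GC pairs contribute 5.
Tm = 4·5 + 2·6 = 20 + 12 = 32°C

32°C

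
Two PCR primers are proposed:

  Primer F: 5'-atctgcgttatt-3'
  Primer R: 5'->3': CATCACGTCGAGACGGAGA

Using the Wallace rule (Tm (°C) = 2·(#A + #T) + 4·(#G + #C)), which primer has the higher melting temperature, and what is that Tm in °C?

Primer F: A+T=8, G+C=4 → Tm = 2(8)+4(4) = 32°C
Primer R: A+T=8, G+C=11 → Tm = 2(8)+4(11) = 60°C
32°C vs 60°C → primer R is higher.

Primer R, 60°C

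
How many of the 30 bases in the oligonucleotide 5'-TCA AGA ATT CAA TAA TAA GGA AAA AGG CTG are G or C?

9

Scanning the sequence gives A=15, T=6, C=3, G=6.
G+C = 6 + 3 = 9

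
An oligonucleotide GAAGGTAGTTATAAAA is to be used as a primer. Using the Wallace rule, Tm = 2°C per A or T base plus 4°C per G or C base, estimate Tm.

Counting bases: A=8, C=0, G=4, T=4
AT pairs contribute 12, GC pairs contribute 4.
Tm = 2(12) + 4(4) = 24 + 16 = 40°C

40°C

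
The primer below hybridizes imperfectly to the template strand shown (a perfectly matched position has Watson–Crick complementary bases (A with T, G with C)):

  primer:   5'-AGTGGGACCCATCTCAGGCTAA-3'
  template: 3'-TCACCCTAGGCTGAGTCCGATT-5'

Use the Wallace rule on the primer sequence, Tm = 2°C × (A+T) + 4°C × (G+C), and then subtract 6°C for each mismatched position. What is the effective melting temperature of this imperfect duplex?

50°C

Primer base counts: A=6, T=4, G=6, C=6 → A+T=10, G+C=12
Perfect-match Tm = 2(10) + 4(12) = 20 + 48 = 68°C
Mismatches (positions where the bases are not complementary): 3 (at positions 8, 11, 12)
Effective Tm = 68 − 3×6 = 68 − 18 = 50°C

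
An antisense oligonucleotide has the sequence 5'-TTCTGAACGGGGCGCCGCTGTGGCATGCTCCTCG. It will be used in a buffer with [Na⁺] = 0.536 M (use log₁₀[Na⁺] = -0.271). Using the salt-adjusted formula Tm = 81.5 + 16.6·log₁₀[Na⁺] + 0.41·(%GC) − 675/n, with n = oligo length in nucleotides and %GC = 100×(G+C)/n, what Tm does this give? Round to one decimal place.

84.9°C

Length n = 34. C=11, T=8, G=12, A=3
G+C = 23, so %GC = 23/34 × 100 = 67.647%
Salt term: 16.6 × (-0.271) = -4.499
GC term: 0.41 × 67.647 = 27.735; length term: −675/34 = −19.853
Tm = 81.5 + (-4.499) + 27.735 − 19.853 = 84.883 → 84.9°C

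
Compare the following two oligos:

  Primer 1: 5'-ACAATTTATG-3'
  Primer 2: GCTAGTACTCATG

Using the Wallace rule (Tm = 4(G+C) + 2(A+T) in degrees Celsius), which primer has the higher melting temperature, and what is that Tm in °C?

Primer 2, 38°C

Primer 1: A+T=8, G+C=2 → Tm = 2(8)+4(2) = 24°C
Primer 2: A+T=7, G+C=6 → Tm = 2(7)+4(6) = 38°C
24°C vs 38°C → primer 2 is higher.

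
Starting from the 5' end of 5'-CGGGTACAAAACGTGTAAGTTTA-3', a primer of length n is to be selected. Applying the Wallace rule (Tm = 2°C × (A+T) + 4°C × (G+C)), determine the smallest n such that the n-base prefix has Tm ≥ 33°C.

First 11 bases: CGGGTACAAAA → Tm = 32°C (< 33°C)
First 12 bases: CGGGTACAAAAC → Tm = 36°C (≥ 33°C)
Each additional base adds 2°C (A/T) or 4°C (G/C), so Tm is non-decreasing in n; n = 12 is the first length to reach 33°C.

n = 12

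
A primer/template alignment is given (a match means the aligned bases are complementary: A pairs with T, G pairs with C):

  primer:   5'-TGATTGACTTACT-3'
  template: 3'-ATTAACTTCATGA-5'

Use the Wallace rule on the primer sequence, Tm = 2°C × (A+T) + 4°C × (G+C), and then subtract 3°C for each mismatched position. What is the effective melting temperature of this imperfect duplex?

Primer base counts: A=3, T=6, G=2, C=2 → A+T=9, G+C=4
Perfect-match Tm = 2(9) + 4(4) = 18 + 16 = 34°C
Mismatches (positions where the bases are not complementary): 3 (at positions 2, 8, 9)
Effective Tm = 34 − 3×3 = 34 − 9 = 25°C

25°C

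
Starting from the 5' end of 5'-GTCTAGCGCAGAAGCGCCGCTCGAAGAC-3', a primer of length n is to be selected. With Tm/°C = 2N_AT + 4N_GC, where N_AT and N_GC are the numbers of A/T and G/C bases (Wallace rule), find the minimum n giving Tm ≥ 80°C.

n = 24

First 23 bases: GTCTAGCGCAGAAGCGCCGCTCG → Tm = 78°C (< 80°C)
First 24 bases: GTCTAGCGCAGAAGCGCCGCTCGA → Tm = 80°C (≥ 80°C)
Each additional base adds 2°C (A/T) or 4°C (G/C), so Tm is non-decreasing in n; n = 24 is the first length to reach 80°C.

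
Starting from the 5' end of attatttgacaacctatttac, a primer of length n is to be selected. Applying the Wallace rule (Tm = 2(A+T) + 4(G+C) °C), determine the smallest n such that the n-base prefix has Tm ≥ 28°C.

First 11 bases: ATTATTTGACA → Tm = 26°C (< 28°C)
First 12 bases: ATTATTTGACAA → Tm = 28°C (≥ 28°C)
Since every base adds ≥2°C, Tm only increases with n, so the threshold is first crossed at n = 12.

n = 12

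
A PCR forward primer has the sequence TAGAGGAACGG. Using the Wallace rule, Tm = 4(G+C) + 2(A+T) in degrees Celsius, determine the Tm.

34°C

Counting bases: G=5, A=4, T=1, C=1
AT pairs contribute 5, GC pairs contribute 6.
Tm = 4·6 + 2·5 = 24 + 10 = 34°C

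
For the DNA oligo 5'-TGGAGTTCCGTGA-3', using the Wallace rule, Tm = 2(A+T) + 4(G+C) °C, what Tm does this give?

G=5, A=2, T=4, C=2
AT pairs contribute 6, GC pairs contribute 7.
Tm = 4·7 + 2·6 = 28 + 12 = 40°C

40°C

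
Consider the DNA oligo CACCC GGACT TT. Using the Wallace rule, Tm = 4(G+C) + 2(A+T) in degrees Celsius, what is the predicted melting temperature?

38°C

Scanning the sequence gives G=2, A=2, T=3, C=5.
So N_AT = 5 and N_GC = 7.
Tm = 4·7 + 2·5 = 28 + 10 = 38°C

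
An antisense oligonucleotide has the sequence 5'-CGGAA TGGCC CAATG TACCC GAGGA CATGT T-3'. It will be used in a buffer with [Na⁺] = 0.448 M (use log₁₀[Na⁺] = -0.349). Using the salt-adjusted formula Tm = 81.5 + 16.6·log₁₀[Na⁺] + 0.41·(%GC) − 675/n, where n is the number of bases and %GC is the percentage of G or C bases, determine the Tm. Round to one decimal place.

76.4°C

Length n = 31. Base counts: C=8, G=9, A=8, T=6
G+C = 17, so %GC = 17/31 × 100 = 54.839%
Salt term: 16.6 × (-0.349) = -5.793
GC term: 0.41 × 54.839 = 22.484; length term: −675/31 = −21.774
Tm = 81.5 + (-5.793) + 22.484 − 21.774 = 76.417 → 76.4°C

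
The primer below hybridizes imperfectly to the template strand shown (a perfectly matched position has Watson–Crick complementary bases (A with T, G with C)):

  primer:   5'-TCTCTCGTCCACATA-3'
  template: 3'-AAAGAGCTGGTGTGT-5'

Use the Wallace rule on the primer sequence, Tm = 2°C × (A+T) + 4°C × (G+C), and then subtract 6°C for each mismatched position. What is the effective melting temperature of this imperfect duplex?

Primer base counts: A=3, T=5, G=1, C=6 → A+T=8, G+C=7
Perfect-match Tm = 2(8) + 4(7) = 16 + 28 = 44°C
Mismatches (positions where the bases are not complementary): 3 (at positions 2, 8, 14)
Effective Tm = 44 − 3×6 = 44 − 18 = 26°C

26°C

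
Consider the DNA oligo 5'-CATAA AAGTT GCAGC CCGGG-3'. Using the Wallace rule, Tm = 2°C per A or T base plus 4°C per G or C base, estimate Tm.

Base counts: G=6, C=5, A=6, T=3
AT pairs contribute 9, GC pairs contribute 11.
Tm = 2(9) + 4(11) = 18 + 44 = 62°C

62°C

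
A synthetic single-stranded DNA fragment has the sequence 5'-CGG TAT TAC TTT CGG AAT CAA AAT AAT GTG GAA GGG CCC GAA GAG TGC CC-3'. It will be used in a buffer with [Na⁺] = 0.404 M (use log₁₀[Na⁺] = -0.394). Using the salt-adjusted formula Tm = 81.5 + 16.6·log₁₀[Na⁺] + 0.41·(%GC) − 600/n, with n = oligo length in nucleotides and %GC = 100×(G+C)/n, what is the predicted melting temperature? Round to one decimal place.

82.6°C

Length n = 50. Counting bases: A=15, G=14, T=11, C=10
G+C = 24, so %GC = 24/50 × 100 = 48%
Salt term: 16.6 × (-0.394) = -6.54
GC term: 0.41 × 48 = 19.68; length term: −600/50 = −12
Tm = 81.5 + (-6.54) + 19.68 − 12 = 82.64 → 82.6°C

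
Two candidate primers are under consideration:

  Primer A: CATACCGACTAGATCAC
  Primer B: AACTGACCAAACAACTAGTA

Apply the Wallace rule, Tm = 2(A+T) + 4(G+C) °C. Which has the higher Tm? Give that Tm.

Primer A: A+T=9, G+C=8 → Tm = 2(9)+4(8) = 50°C
Primer B: A+T=13, G+C=7 → Tm = 2(13)+4(7) = 54°C
50°C vs 54°C → primer B is higher.

Primer B, 54°C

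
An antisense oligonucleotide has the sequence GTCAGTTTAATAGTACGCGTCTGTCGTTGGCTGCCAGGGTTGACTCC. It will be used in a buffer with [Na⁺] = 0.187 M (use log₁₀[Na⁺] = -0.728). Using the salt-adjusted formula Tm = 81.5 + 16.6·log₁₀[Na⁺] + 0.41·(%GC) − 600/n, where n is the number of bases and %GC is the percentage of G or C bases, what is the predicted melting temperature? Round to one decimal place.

Length n = 47. A=7, C=11, G=14, T=15
G+C = 25, so %GC = 25/47 × 100 = 53.191%
Salt term: 16.6 × (-0.728) = -12.085
GC term: 0.41 × 53.191 = 21.808; length term: −600/47 = −12.766
Tm = 81.5 + (-12.085) + 21.808 − 12.766 = 78.457 → 78.5°C

78.5°C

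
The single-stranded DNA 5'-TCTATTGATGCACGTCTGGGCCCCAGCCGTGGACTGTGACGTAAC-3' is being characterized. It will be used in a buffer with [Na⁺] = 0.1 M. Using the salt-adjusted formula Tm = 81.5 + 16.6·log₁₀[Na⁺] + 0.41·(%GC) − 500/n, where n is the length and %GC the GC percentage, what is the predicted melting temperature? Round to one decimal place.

77.5°C

Length n = 45. Base counts: T=11, C=13, G=13, A=8
G+C = 26, so %GC = 26/45 × 100 = 57.778%
Salt term: 16.6 × (-1) = -16.6
GC term: 0.41 × 57.778 = 23.689; length term: −500/45 = −11.111
Tm = 81.5 + (-16.6) + 23.689 − 11.111 = 77.478 → 77.5°C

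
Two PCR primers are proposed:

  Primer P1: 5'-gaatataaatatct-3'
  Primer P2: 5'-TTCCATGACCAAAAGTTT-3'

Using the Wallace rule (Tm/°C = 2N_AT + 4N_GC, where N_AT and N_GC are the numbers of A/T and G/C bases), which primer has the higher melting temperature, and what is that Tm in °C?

Primer P2, 48°C

Primer P1: A+T=12, G+C=2 → Tm = 2(12)+4(2) = 32°C
Primer P2: A+T=12, G+C=6 → Tm = 2(12)+4(6) = 48°C
32°C vs 48°C → primer P2 is higher.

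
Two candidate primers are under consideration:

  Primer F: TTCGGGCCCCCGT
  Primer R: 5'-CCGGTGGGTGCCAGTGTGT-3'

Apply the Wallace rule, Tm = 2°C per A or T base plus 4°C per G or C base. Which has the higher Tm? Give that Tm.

Primer F: A+T=3, G+C=10 → Tm = 2(3)+4(10) = 46°C
Primer R: A+T=6, G+C=13 → Tm = 2(6)+4(13) = 64°C
46°C vs 64°C → primer R is higher.

Primer R, 64°C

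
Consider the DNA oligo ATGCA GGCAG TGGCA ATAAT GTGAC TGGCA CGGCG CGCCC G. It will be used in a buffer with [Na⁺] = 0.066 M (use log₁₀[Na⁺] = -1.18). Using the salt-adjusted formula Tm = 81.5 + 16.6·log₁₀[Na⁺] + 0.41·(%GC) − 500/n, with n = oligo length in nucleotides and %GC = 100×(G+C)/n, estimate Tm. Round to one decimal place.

75.7°C

Length n = 41. C=11, T=6, G=15, A=9
G+C = 26, so %GC = 26/41 × 100 = 63.415%
Salt term: 16.6 × (-1.18) = -19.588
GC term: 0.41 × 63.415 = 26; length term: −500/41 = −12.195
Tm = 81.5 + (-19.588) + 26 − 12.195 = 75.717 → 75.7°C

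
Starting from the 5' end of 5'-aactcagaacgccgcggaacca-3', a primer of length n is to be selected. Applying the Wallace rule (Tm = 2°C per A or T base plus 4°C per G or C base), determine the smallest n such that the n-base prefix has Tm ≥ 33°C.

n = 12

First 11 bases: AACTCAGAACG → Tm = 32°C (< 33°C)
First 12 bases: AACTCAGAACGC → Tm = 36°C (≥ 33°C)
Each additional base adds 2°C (A/T) or 4°C (G/C), so Tm is non-decreasing in n; n = 12 is the first length to reach 33°C.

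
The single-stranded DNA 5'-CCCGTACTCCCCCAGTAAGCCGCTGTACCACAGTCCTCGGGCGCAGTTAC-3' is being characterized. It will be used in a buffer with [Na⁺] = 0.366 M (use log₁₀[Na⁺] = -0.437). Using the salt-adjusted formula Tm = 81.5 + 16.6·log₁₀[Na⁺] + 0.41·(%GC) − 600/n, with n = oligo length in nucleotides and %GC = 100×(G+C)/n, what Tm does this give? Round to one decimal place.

88.5°C

Length n = 50. G=11, C=21, A=9, T=9
G+C = 32, so %GC = 32/50 × 100 = 64%
Salt term: 16.6 × (-0.437) = -7.254
GC term: 0.41 × 64 = 26.24; length term: −600/50 = −12
Tm = 81.5 + (-7.254) + 26.24 − 12 = 88.486 → 88.5°C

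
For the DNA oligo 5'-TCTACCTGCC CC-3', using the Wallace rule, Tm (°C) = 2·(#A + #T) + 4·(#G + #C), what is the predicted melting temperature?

Scanning the sequence gives G=1, T=3, A=1, C=7.
AT pairs contribute 4, GC pairs contribute 8.
Tm = 4·8 + 2·4 = 32 + 8 = 40°C

40°C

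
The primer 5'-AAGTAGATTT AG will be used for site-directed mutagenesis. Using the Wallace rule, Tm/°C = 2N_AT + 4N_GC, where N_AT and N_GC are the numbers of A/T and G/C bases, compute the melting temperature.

Scanning the sequence gives G=3, A=5, T=4, C=0.
A+T = 9, G+C = 3
Tm = 4·3 + 2·9 = 12 + 18 = 30°C

30°C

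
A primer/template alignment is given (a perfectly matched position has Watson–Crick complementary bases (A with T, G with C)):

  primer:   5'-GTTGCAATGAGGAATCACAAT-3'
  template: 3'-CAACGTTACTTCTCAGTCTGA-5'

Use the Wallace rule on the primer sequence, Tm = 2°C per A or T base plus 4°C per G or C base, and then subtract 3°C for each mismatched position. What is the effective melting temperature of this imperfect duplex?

Primer base counts: A=8, T=5, G=5, C=3 → A+T=13, G+C=8
Perfect-match Tm = 2(13) + 4(8) = 26 + 32 = 58°C
Mismatches (positions where the bases are not complementary): 4 (at positions 11, 14, 18, 20)
Effective Tm = 58 − 4×3 = 58 − 12 = 46°C

46°C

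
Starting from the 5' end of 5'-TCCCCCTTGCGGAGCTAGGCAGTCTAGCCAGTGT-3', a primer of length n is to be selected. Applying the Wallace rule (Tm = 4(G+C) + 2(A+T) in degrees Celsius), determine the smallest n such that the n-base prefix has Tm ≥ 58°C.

First 17 bases: TCCCCCTTGCGGAGCTA → Tm = 56°C (< 58°C)
First 18 bases: TCCCCCTTGCGGAGCTAG → Tm = 60°C (≥ 58°C)
Since every base adds ≥2°C, Tm only increases with n, so the threshold is first crossed at n = 18.

n = 18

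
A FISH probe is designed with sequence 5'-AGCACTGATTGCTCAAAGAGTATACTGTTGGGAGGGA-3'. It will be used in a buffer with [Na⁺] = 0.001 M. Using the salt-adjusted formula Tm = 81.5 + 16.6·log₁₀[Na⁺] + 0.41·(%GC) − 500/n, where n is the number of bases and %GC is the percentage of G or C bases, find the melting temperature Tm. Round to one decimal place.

Length n = 37. Scanning the sequence gives G=12, A=11, T=9, C=5.
G+C = 17, so %GC = 17/37 × 100 = 45.946%
Salt term: 16.6 × (-3) = -49.8
GC term: 0.41 × 45.946 = 18.838; length term: −500/37 = −13.514
Tm = 81.5 + (-49.8) + 18.838 − 13.514 = 37.024 → 37.0°C

37.0°C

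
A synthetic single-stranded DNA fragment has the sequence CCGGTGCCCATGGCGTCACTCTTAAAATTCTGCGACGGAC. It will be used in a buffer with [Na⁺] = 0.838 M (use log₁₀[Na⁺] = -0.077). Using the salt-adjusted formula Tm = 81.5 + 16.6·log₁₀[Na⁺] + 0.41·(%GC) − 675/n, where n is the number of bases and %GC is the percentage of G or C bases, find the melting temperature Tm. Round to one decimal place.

86.9°C

Length n = 40. Base counts: G=10, T=9, C=13, A=8
G+C = 23, so %GC = 23/40 × 100 = 57.5%
Salt term: 16.6 × (-0.077) = -1.278
GC term: 0.41 × 57.5 = 23.575; length term: −675/40 = −16.875
Tm = 81.5 + (-1.278) + 23.575 − 16.875 = 86.922 → 86.9°C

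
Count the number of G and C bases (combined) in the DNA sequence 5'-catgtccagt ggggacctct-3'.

Base counts: T=5, C=6, A=3, G=6
G+C = 6 + 6 = 12

12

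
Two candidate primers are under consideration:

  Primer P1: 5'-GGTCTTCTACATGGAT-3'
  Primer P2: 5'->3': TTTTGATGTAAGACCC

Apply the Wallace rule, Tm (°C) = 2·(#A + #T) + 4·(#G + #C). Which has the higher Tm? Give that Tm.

Primer P1, 46°C

Primer P1: A+T=9, G+C=7 → Tm = 2(9)+4(7) = 46°C
Primer P2: A+T=10, G+C=6 → Tm = 2(10)+4(6) = 44°C
46°C vs 44°C → primer P1 is higher.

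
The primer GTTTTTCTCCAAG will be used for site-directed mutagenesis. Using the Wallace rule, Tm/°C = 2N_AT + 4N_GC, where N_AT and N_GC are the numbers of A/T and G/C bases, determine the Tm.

T=6, A=2, G=2, C=3
So N_AT = 8 and N_GC = 5.
Tm = 2(8) + 4(5) = 16 + 20 = 36°C

36°C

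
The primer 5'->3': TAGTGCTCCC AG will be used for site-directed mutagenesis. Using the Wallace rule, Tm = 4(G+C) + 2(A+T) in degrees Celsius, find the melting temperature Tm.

38°C

Counting bases: A=2, C=4, G=3, T=3
AT pairs contribute 5, GC pairs contribute 7.
Tm = 4·7 + 2·5 = 28 + 10 = 38°C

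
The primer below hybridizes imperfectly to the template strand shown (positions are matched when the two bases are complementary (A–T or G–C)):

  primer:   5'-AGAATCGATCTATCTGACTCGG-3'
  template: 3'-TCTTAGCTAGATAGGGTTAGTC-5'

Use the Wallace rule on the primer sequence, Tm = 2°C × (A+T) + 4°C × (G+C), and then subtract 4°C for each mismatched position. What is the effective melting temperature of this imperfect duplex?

Primer base counts: A=6, T=6, G=5, C=5 → A+T=12, G+C=10
Perfect-match Tm = 2(12) + 4(10) = 24 + 40 = 64°C
Mismatches (positions where the bases are not complementary): 4 (at positions 15, 16, 18, 21)
Effective Tm = 64 − 4×4 = 64 − 16 = 48°C

48°C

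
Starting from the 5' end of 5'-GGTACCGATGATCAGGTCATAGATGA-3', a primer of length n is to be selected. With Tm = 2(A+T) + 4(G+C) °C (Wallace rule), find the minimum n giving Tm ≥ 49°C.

First 15 bases: GGTACCGATGATCAG → Tm = 46°C (< 49°C)
First 16 bases: GGTACCGATGATCAGG → Tm = 50°C (≥ 49°C)
Each additional base adds 2°C (A/T) or 4°C (G/C), so Tm is non-decreasing in n; n = 16 is the first length to reach 49°C.

n = 16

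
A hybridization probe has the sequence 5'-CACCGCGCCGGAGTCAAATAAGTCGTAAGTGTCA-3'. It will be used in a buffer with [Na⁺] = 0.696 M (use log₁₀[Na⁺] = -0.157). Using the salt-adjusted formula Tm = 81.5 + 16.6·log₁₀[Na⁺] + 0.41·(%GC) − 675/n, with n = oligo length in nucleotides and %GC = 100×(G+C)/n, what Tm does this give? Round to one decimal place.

Length n = 34. A=10, T=6, C=9, G=9
G+C = 18, so %GC = 18/34 × 100 = 52.941%
Salt term: 16.6 × (-0.157) = -2.606
GC term: 0.41 × 52.941 = 21.706; length term: −675/34 = −19.853
Tm = 81.5 + (-2.606) + 21.706 − 19.853 = 80.747 → 80.7°C

80.7°C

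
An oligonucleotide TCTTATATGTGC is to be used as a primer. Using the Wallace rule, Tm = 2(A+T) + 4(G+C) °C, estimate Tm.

Base counts: C=2, G=2, A=2, T=6
So N_AT = 8 and N_GC = 4.
Tm = 2×8 + 4×4 = 32°C

32°C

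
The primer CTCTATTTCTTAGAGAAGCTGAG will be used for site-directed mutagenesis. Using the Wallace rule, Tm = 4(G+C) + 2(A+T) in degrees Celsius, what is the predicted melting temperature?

Base counts: C=4, T=8, G=5, A=6
A+T = 14, G+C = 9
Tm = 4·9 + 2·14 = 36 + 28 = 64°C

64°C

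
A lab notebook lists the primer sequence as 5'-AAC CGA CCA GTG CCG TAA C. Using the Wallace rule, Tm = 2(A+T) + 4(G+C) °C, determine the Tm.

60°C

Scanning the sequence gives C=7, A=6, G=4, T=2.
AT pairs contribute 8, GC pairs contribute 11.
Tm = 2×8 + 4×11 = 60°C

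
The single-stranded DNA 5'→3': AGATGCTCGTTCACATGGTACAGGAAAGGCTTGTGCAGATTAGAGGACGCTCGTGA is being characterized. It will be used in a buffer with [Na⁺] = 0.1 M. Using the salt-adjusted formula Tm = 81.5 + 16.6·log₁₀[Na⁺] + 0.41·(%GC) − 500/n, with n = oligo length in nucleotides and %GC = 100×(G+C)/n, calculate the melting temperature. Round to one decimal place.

76.5°C

Length n = 56. A=15, C=10, T=13, G=18
G+C = 28, so %GC = 28/56 × 100 = 50%
Salt term: 16.6 × (-1) = -16.6
GC term: 0.41 × 50 = 20.5; length term: −500/56 = −8.929
Tm = 81.5 + (-16.6) + 20.5 − 8.929 = 76.471 → 76.5°C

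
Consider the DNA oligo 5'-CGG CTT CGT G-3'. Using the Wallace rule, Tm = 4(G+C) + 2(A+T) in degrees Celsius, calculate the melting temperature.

34°C

Scanning the sequence gives C=3, G=4, A=0, T=3.
So N_AT = 3 and N_GC = 7.
Tm = 2(3) + 4(7) = 6 + 28 = 34°C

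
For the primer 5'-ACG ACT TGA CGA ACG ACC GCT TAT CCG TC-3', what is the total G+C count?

16

A=7, C=10, T=6, G=6
G+C = 6 + 10 = 16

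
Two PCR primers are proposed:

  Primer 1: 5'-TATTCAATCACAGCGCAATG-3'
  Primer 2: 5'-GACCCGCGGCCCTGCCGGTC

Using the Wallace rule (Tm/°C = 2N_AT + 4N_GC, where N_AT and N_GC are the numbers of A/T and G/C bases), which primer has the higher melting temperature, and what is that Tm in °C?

Primer 1: A+T=12, G+C=8 → Tm = 2(12)+4(8) = 56°C
Primer 2: A+T=3, G+C=17 → Tm = 2(3)+4(17) = 74°C
56°C vs 74°C → primer 2 is higher.

Primer 2, 74°C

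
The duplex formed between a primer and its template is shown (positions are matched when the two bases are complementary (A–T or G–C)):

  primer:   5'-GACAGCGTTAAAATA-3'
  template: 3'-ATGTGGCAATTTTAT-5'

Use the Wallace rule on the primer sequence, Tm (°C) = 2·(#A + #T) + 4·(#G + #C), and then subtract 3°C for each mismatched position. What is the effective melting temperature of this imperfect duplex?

34°C

Primer base counts: A=7, T=3, G=3, C=2 → A+T=10, G+C=5
Perfect-match Tm = 2(10) + 4(5) = 20 + 20 = 40°C
Mismatches (positions where the bases are not complementary): 2 (at positions 1, 5)
Effective Tm = 40 − 2×3 = 40 − 6 = 34°C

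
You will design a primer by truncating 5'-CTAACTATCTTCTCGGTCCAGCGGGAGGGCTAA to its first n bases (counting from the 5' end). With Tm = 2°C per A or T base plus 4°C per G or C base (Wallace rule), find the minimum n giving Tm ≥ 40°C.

First 14 bases: CTAACTATCTTCTC → Tm = 38°C (< 40°C)
First 15 bases: CTAACTATCTTCTCG → Tm = 42°C (≥ 40°C)
Each additional base adds 2°C (A/T) or 4°C (G/C), so Tm is non-decreasing in n; n = 15 is the first length to reach 40°C.

n = 15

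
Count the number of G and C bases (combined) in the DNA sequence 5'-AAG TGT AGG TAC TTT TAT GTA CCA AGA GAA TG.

Scanning the sequence gives C=3, G=8, T=10, A=11.
Total G or C: 8 + 3 = 11

11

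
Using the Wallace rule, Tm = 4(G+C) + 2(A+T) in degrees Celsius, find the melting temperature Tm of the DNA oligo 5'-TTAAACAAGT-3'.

24°C

Counting bases: G=1, C=1, A=5, T=3
A+T = 8, G+C = 2
Tm = 2(8) + 4(2) = 16 + 8 = 24°C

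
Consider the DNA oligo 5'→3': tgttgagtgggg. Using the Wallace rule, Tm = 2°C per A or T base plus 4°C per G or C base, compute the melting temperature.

Counting bases: A=1, G=7, T=4, C=0
So N_AT = 5 and N_GC = 7.
Tm = 4·7 + 2·5 = 28 + 10 = 38°C

38°C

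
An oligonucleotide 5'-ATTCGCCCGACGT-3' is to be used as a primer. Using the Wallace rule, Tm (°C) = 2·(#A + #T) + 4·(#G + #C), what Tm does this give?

A=2, T=3, C=5, G=3
AT pairs contribute 5, GC pairs contribute 8.
Tm = 4·8 + 2·5 = 32 + 10 = 42°C

42°C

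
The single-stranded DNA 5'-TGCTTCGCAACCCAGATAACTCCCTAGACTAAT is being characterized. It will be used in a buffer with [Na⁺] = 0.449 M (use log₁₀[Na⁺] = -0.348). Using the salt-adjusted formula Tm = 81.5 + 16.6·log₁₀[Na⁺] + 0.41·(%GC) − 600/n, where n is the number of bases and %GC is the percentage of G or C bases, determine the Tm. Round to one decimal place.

Length n = 33. Base counts: G=4, A=10, C=11, T=8
G+C = 15, so %GC = 15/33 × 100 = 45.455%
Salt term: 16.6 × (-0.348) = -5.777
GC term: 0.41 × 45.455 = 18.637; length term: −600/33 = −18.182
Tm = 81.5 + (-5.777) + 18.637 − 18.182 = 76.178 → 76.2°C

76.2°C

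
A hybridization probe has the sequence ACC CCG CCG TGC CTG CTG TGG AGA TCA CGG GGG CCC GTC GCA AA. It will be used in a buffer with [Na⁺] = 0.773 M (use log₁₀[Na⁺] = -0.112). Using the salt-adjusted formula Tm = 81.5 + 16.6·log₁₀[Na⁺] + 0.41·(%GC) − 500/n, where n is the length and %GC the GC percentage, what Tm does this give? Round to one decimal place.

Length n = 44. C=16, A=7, T=6, G=15
G+C = 31, so %GC = 31/44 × 100 = 70.455%
Salt term: 16.6 × (-0.112) = -1.859
GC term: 0.41 × 70.455 = 28.887; length term: −500/44 = −11.364
Tm = 81.5 + (-1.859) + 28.887 − 11.364 = 97.164 → 97.2°C

97.2°C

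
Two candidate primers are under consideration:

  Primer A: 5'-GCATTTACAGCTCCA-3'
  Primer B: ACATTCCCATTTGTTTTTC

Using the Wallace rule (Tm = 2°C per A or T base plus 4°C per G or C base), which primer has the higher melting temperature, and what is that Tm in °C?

Primer B, 50°C

Primer A: A+T=8, G+C=7 → Tm = 2(8)+4(7) = 44°C
Primer B: A+T=13, G+C=6 → Tm = 2(13)+4(6) = 50°C
44°C vs 50°C → primer B is higher.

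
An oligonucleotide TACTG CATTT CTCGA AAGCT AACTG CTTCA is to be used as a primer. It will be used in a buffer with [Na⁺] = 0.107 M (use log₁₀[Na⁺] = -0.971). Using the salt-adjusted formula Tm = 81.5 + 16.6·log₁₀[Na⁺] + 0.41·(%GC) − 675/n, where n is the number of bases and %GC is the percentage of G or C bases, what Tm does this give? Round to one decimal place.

Length n = 30. Scanning the sequence gives T=10, G=4, C=8, A=8.
G+C = 12, so %GC = 12/30 × 100 = 40%
Salt term: 16.6 × (-0.971) = -16.119
GC term: 0.41 × 40 = 16.4; length term: −675/30 = −22.5
Tm = 81.5 + (-16.119) + 16.4 − 22.5 = 59.281 → 59.3°C

59.3°C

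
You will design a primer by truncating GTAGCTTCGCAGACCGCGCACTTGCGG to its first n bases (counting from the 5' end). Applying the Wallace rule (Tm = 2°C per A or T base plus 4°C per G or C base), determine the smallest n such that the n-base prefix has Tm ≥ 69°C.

n = 21

First 20 bases: GTAGCTTCGCAGACCGCGCA → Tm = 66°C (< 69°C)
First 21 bases: GTAGCTTCGCAGACCGCGCAC → Tm = 70°C (≥ 69°C)
Since every base adds ≥2°C, Tm only increases with n, so the threshold is first crossed at n = 21.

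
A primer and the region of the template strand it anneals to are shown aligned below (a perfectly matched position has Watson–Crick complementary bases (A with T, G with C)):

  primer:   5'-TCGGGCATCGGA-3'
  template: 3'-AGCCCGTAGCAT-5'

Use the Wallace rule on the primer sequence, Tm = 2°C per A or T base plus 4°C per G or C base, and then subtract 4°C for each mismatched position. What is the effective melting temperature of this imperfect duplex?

36°C

Primer base counts: A=2, T=2, G=5, C=3 → A+T=4, G+C=8
Perfect-match Tm = 2(4) + 4(8) = 8 + 32 = 40°C
Mismatches (positions where the bases are not complementary): 1 (at position 11)
Effective Tm = 40 − 1×4 = 40 − 4 = 36°C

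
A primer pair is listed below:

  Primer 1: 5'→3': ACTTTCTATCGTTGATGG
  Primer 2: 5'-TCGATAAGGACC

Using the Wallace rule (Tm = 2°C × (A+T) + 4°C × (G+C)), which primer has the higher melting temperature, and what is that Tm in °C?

Primer 1, 50°C

Primer 1: A+T=11, G+C=7 → Tm = 2(11)+4(7) = 50°C
Primer 2: A+T=6, G+C=6 → Tm = 2(6)+4(6) = 36°C
50°C vs 36°C → primer 1 is higher.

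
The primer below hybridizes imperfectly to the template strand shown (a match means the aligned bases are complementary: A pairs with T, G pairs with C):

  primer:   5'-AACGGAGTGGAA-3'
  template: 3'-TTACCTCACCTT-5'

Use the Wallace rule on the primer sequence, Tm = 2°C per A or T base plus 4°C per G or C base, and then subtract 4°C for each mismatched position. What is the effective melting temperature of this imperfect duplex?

Primer base counts: A=5, T=1, G=5, C=1 → A+T=6, G+C=6
Perfect-match Tm = 2(6) + 4(6) = 12 + 24 = 36°C
Mismatches (positions where the bases are not complementary): 1 (at position 3)
Effective Tm = 36 − 1×4 = 36 − 4 = 32°C

32°C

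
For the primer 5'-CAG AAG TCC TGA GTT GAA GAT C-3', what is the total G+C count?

10

Scanning the sequence gives C=4, G=6, A=7, T=5.
Total G or C: 6 + 4 = 10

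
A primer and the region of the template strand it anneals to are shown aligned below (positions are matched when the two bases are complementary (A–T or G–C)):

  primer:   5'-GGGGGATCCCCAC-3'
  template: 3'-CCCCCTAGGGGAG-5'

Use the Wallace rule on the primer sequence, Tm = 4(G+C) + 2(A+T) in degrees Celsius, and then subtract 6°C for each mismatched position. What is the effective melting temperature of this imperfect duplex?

Primer base counts: A=2, T=1, G=5, C=5 → A+T=3, G+C=10
Perfect-match Tm = 2(3) + 4(10) = 6 + 40 = 46°C
Mismatches (positions where the bases are not complementary): 1 (at position 12)
Effective Tm = 46 − 1×6 = 46 − 6 = 40°C

40°C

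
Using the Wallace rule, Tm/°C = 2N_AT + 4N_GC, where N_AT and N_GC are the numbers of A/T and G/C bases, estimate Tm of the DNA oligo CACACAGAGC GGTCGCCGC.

Base counts: A=4, C=8, T=1, G=6
A+T = 5, G+C = 14
Tm = 4·14 + 2·5 = 56 + 10 = 66°C

66°C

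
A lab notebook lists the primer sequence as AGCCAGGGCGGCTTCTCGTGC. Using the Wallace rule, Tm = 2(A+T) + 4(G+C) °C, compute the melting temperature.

72°C

G=8, A=2, T=4, C=7
So N_AT = 6 and N_GC = 15.
Tm = 4·15 + 2·6 = 60 + 12 = 72°C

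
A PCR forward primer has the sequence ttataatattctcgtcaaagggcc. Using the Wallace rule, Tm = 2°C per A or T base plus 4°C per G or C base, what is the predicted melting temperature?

66°C

A=7, C=5, T=8, G=4
So N_AT = 15 and N_GC = 9.
Tm = 4·9 + 2·15 = 36 + 30 = 66°C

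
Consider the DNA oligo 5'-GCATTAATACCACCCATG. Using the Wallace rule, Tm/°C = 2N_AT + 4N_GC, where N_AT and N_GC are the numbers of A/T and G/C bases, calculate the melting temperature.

G=2, A=6, T=4, C=6
So N_AT = 10 and N_GC = 8.
Tm = 2(10) + 4(8) = 20 + 32 = 52°C

52°C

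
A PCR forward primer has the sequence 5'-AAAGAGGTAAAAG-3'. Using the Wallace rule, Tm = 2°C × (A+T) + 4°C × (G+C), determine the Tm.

Counting bases: A=8, C=0, G=4, T=1
AT pairs contribute 9, GC pairs contribute 4.
Tm = 2(9) + 4(4) = 18 + 16 = 34°C

34°C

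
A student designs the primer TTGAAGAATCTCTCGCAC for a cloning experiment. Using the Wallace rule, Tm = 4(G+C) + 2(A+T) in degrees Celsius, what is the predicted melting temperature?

Scanning the sequence gives C=5, G=3, T=5, A=5.
So N_AT = 10 and N_GC = 8.
Tm = 4·8 + 2·10 = 32 + 20 = 52°C

52°C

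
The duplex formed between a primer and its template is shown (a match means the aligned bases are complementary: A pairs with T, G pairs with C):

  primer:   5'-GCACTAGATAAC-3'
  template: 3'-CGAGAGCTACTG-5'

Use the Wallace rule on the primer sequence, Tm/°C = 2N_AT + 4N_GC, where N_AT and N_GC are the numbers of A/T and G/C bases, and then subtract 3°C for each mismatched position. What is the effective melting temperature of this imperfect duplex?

25°C

Primer base counts: A=5, T=2, G=2, C=3 → A+T=7, G+C=5
Perfect-match Tm = 2(7) + 4(5) = 14 + 20 = 34°C
Mismatches (positions where the bases are not complementary): 3 (at positions 3, 6, 10)
Effective Tm = 34 − 3×3 = 34 − 9 = 25°C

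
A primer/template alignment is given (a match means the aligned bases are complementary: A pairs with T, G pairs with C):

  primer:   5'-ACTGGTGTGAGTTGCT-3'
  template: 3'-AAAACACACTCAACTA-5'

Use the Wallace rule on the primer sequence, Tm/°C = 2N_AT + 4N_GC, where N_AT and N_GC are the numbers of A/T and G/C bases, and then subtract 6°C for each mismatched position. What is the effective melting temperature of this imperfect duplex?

24°C

Primer base counts: A=2, T=6, G=6, C=2 → A+T=8, G+C=8
Perfect-match Tm = 2(8) + 4(8) = 16 + 32 = 48°C
Mismatches (positions where the bases are not complementary): 4 (at positions 1, 2, 4, 15)
Effective Tm = 48 − 4×6 = 48 − 24 = 24°C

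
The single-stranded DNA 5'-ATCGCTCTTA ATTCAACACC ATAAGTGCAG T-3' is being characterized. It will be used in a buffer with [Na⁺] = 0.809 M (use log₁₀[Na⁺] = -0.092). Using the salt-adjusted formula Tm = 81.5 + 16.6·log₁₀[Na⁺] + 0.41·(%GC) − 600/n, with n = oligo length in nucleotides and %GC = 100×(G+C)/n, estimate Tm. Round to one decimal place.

Length n = 31. Scanning the sequence gives T=9, C=8, G=4, A=10.
G+C = 12, so %GC = 12/31 × 100 = 38.71%
Salt term: 16.6 × (-0.092) = -1.527
GC term: 0.41 × 38.71 = 15.871; length term: −600/31 = −19.355
Tm = 81.5 + (-1.527) + 15.871 − 19.355 = 76.489 → 76.5°C

76.5°C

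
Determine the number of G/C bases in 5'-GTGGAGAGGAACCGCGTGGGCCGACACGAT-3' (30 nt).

20

T=3, A=7, G=13, C=7
Total G or C: 13 + 7 = 20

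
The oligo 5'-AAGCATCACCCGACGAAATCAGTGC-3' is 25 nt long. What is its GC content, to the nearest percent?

Scanning the sequence gives T=3, G=5, C=8, A=9.
G+C = 5 + 8 = 13 out of 25 bases
%GC = 13/25 × 100 = 52% ≈ 52%

52%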